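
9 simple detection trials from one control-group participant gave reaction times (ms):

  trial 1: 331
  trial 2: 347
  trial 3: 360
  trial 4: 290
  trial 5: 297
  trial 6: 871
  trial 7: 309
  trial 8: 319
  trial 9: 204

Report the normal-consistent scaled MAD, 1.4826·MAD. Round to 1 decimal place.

Sorted: 204, 290, 297, 309, 319, 331, 347, 360, 871 → median = 319
|x − 319| sorted: 0, 10, 12, 22, 28, 29, 41, 115, 552 → MAD = 28
Robust SD ≈ 1.4826 × 28 = 41.513

41.5 ms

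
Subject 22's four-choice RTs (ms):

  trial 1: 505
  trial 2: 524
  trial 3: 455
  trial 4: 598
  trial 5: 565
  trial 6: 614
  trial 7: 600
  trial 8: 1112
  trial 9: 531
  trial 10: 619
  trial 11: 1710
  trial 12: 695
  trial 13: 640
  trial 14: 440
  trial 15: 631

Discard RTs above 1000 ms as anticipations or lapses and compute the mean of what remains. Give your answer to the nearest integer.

Excluded: 1112, 1710
Retained (n=13): Σ = 7417
Mean = 7417/13 = 570.5385

571 ms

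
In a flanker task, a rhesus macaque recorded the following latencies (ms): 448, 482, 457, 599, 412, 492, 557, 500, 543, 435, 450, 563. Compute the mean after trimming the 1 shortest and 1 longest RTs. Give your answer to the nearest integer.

Sorted: 412, 435, 448, 450, 457, 482, 492, 500, 543, 557, 563, 599
Drop lowest 1 (412) and highest 1 (599)
Remaining (n=10): Σ = 4927, mean = 4927/10 = 492.700

493 ms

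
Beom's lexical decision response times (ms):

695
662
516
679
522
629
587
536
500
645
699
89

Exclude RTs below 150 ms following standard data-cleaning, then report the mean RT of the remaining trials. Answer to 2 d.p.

Excluded: 89
Retained (n=11): Σ = 6670
Mean = 6670/11 = 606.3636

606.36 ms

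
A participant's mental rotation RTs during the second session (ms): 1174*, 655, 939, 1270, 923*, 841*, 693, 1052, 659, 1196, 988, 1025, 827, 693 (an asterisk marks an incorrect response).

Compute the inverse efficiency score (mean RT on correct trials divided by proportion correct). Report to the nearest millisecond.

Correct trials (n=11): 655, 939, 1270, 693, 1052, 659, 1196, 988, 1025, 827, 693
Mean correct RT = 9997/11 = 908.8182 ms
Proportion correct = 11/14
IES = 908.8182 / (11/14) = 1156.678 ms

1157 ms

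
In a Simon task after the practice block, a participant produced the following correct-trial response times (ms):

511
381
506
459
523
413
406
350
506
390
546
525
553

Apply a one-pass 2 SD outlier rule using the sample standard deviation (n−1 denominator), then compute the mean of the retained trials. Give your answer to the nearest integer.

467 ms

n = 13, ΣRT = 6069, M = 466.846
Σ(x−M)² = 58829.69; s = √(58829.69/12) = 70.018
Cutoffs: 466.846 ± 2·70.018 → [326.8, 606.9]
No RTs fall outside the cutoffs; all 13 retained. Mean = 6069/13 = 466.846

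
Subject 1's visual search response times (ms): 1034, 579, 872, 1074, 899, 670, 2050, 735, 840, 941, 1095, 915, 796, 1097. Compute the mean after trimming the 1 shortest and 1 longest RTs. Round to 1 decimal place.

Sorted: 579, 670, 735, 796, 840, 872, 899, 915, 941, 1034, 1074, 1095, 1097, 2050
Drop lowest 1 (579) and highest 1 (2050)
Remaining (n=12): Σ = 10968, mean = 10968/12 = 914.000

914.0 ms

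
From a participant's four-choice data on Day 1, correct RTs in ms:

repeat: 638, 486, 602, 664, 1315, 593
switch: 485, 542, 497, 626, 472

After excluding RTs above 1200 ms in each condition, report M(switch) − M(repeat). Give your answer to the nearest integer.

repeat: exclude 1315
M(repeat) = 2983/5 = 596.600
M(switch) = 2622/5 = 524.400
Difference = 524.400 − 596.600 = -72.200 ms

-72 ms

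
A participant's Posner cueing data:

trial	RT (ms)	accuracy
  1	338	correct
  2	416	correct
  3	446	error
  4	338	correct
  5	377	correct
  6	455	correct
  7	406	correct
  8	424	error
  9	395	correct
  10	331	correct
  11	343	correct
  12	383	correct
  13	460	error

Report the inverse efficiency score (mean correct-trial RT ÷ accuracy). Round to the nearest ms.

492 ms

Correct trials (n=10): 338, 416, 338, 377, 455, 406, 395, 331, 343, 383
Mean correct RT = 3782/10 = 378.2000 ms
Proportion correct = 10/13
IES = 378.2000 / (10/13) = 491.660 ms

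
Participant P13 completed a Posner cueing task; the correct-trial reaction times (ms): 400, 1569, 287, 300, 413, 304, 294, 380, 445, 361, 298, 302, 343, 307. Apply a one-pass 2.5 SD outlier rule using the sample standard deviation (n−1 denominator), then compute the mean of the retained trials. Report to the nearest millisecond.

341 ms

n = 14, ΣRT = 6003, M = 428.786
Σ(x−M)² = 1434202.36; s = √(1434202.36/13) = 332.149
Cutoffs: 428.786 ± 2.5·332.149 → [-401.6, 1259.2]
Outside: 1569 → excluded.
Retained (n=13): Σ = 4434, mean = 4434/13 = 341.077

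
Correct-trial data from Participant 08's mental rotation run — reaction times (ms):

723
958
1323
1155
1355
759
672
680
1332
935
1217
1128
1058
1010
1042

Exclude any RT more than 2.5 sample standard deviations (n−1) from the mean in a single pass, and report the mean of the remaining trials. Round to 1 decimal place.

1023.1 ms

n = 15, ΣRT = 15347, M = 1023.133
Σ(x−M)² = 776059.73; s = √(776059.73/14) = 235.442
Cutoffs: 1023.133 ± 2.5·235.442 → [434.5, 1611.7]
No RTs fall outside the cutoffs; all 15 retained. Mean = 15347/15 = 1023.133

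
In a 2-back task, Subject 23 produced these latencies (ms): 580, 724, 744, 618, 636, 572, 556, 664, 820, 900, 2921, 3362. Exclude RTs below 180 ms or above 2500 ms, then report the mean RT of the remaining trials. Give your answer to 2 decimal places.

681.40 ms

Excluded: 2921, 3362
Retained (n=10): Σ = 6814
Mean = 6814/10 = 681.4000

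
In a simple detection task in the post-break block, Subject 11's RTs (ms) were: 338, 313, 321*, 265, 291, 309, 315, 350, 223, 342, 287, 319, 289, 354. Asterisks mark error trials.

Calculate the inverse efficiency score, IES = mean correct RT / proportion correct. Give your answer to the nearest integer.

331 ms

Correct trials (n=13): 338, 313, 265, 291, 309, 315, 350, 223, 342, 287, 319, 289, 354
Mean correct RT = 3995/13 = 307.3077 ms
Proportion correct = 13/14
IES = 307.3077 / (13/14) = 330.947 ms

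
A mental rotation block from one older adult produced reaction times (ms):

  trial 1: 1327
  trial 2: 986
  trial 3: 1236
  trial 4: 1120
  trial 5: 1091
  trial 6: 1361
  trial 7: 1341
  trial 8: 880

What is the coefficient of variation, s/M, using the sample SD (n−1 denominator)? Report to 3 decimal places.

n = 8, Σ = 9342, M = 1167.7500
Σ(x−M)² = 221383.500; s = √(221383.500/7) = 177.8376
CV = 177.8376 / 1167.7500 = 0.15229

0.152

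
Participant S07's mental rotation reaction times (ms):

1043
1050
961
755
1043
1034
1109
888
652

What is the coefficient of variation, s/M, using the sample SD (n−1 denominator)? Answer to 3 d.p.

n = 9, Σ = 8535, M = 948.3333
Σ(x−M)² = 190404.000; s = √(190404.000/8) = 154.2741
CV = 154.2741 / 948.3333 = 0.16268

0.163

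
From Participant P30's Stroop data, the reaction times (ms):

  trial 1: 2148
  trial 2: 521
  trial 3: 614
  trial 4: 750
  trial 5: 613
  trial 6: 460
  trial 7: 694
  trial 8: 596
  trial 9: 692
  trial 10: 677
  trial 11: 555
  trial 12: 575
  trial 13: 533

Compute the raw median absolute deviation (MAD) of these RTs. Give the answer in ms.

Sorted: 460, 521, 533, 555, 575, 596, 613, 614, 677, 692, 694, 750, 2148 → median = 613
|x − 613|: 1535, 92, 1, 137, 0, 153, 81, 17, 79, 64, 58, 38, 80
Sorted deviations: 0, 1, 17, 38, 58, 64, 79, 80, 81, 92, 137, 153, 1535 → MAD = 79

79 ms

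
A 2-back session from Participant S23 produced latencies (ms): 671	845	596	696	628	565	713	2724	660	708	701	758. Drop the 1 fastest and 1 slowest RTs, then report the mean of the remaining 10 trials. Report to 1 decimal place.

697.6 ms

Sorted: 565, 596, 628, 660, 671, 696, 701, 708, 713, 758, 845, 2724
Drop lowest 1 (565) and highest 1 (2724)
Remaining (n=10): Σ = 6976, mean = 6976/10 = 697.600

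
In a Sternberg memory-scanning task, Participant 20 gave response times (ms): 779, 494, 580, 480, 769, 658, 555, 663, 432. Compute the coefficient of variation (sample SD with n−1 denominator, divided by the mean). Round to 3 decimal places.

0.207

n = 9, Σ = 5410, M = 601.1111
Σ(x−M)² = 124208.889; s = √(124208.889/8) = 124.6038
CV = 124.6038 / 601.1111 = 0.20729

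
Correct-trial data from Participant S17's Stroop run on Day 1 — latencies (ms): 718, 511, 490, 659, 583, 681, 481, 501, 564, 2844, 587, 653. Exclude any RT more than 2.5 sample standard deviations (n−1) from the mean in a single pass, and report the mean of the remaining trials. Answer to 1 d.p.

n = 12, ΣRT = 9272, M = 772.667
Σ(x−M)² = 4750282.67; s = √(4750282.67/11) = 657.148
Cutoffs: 772.667 ± 2.5·657.148 → [-870.2, 2415.5]
Outside: 2844 → excluded.
Retained (n=11): Σ = 6428, mean = 6428/11 = 584.364

584.4 ms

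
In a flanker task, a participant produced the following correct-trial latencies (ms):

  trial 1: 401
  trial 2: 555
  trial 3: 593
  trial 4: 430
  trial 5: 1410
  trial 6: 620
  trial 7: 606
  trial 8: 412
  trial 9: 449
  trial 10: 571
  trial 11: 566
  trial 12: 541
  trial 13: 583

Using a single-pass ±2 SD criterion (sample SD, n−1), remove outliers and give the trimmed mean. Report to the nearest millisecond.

n = 13, ΣRT = 7737, M = 595.154
Σ(x−M)² = 790717.69; s = √(790717.69/12) = 256.697
Cutoffs: 595.154 ± 2·256.697 → [81.8, 1108.5]
Outside: 1410 → excluded.
Retained (n=12): Σ = 6327, mean = 6327/12 = 527.250

527 ms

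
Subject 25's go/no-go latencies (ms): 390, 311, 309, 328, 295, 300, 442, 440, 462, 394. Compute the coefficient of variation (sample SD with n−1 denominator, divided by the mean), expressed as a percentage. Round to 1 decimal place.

n = 10, Σ = 3671, M = 367.1000
Σ(x−M)² = 38930.900; s = √(38930.900/9) = 65.7697
CV = 65.7697 / 367.1000 = 0.17916 = 17.916%

17.9%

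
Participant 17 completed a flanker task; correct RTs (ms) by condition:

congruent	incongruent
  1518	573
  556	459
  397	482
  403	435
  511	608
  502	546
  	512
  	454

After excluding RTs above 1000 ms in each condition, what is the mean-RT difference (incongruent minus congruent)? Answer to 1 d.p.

congruent: exclude 1518
M(congruent) = 2369/5 = 473.800
M(incongruent) = 4069/8 = 508.625
Difference = 508.625 − 473.800 = 34.825 ms

34.8 ms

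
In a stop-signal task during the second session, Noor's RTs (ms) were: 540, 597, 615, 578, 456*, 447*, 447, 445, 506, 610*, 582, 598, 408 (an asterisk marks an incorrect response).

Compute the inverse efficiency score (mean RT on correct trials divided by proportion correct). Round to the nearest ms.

691 ms

Correct trials (n=10): 540, 597, 615, 578, 447, 445, 506, 582, 598, 408
Mean correct RT = 5316/10 = 531.6000 ms
Proportion correct = 10/13
IES = 531.6000 / (10/13) = 691.080 ms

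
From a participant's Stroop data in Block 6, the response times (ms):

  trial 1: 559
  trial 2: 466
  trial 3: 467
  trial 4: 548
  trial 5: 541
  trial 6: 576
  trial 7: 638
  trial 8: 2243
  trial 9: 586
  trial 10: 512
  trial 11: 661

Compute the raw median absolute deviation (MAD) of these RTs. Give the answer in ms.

Sorted: 466, 467, 512, 541, 548, 559, 576, 586, 638, 661, 2243 → median = 559
|x − 559|: 0, 93, 92, 11, 18, 17, 79, 1684, 27, 47, 102
Sorted deviations: 0, 11, 17, 18, 27, 47, 79, 92, 93, 102, 1684 → MAD = 47

47 ms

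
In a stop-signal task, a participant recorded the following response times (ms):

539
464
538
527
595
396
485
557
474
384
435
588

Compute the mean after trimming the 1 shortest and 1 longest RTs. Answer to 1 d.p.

500.3 ms

Sorted: 384, 396, 435, 464, 474, 485, 527, 538, 539, 557, 588, 595
Drop lowest 1 (384) and highest 1 (595)
Remaining (n=10): Σ = 5003, mean = 5003/10 = 500.300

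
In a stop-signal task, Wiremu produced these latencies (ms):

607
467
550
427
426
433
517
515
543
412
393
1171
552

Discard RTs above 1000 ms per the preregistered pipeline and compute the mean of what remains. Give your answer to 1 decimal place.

Excluded: 1171
Retained (n=12): Σ = 5842
Mean = 5842/12 = 486.8333

486.8 ms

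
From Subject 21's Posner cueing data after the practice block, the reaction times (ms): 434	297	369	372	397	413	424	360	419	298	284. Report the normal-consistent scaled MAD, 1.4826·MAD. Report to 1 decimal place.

Sorted: 284, 297, 298, 360, 369, 372, 397, 413, 419, 424, 434 → median = 372
|x − 372| sorted: 0, 3, 12, 25, 41, 47, 52, 62, 74, 75, 88 → MAD = 47
Robust SD ≈ 1.4826 × 47 = 69.682

69.7 ms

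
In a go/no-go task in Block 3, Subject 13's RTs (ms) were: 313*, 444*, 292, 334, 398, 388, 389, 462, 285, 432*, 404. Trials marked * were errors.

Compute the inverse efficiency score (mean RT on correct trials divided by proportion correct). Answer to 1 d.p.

Correct trials (n=8): 292, 334, 398, 388, 389, 462, 285, 404
Mean correct RT = 2952/8 = 369.0000 ms
Proportion correct = 8/11
IES = 369.0000 / (8/11) = 507.375 ms

507.4 ms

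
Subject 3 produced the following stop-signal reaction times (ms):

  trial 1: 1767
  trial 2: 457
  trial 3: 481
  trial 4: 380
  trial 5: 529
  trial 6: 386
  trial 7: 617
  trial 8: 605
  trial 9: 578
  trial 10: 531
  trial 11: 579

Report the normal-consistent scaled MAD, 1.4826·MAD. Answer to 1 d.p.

109.7 ms

Sorted: 380, 386, 457, 481, 529, 531, 578, 579, 605, 617, 1767 → median = 531
|x − 531| sorted: 0, 2, 47, 48, 50, 74, 74, 86, 145, 151, 1236 → MAD = 74
Robust SD ≈ 1.4826 × 74 = 109.712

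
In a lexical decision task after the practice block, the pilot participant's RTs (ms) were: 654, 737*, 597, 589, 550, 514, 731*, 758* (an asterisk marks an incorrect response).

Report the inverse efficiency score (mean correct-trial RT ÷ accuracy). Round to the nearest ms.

Correct trials (n=5): 654, 597, 589, 550, 514
Mean correct RT = 2904/5 = 580.8000 ms
Proportion correct = 5/8
IES = 580.8000 / (5/8) = 929.280 ms

929 ms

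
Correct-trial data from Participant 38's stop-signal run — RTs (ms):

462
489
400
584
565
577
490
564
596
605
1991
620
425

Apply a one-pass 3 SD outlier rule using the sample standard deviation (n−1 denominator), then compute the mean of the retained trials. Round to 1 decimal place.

n = 13, ΣRT = 8368, M = 643.692
Σ(x−M)² = 2027900.77; s = √(2027900.77/12) = 411.086
Cutoffs: 643.692 ± 3·411.086 → [-589.6, 1877.0]
Outside: 1991 → excluded.
Retained (n=12): Σ = 6377, mean = 6377/12 = 531.417

531.4 ms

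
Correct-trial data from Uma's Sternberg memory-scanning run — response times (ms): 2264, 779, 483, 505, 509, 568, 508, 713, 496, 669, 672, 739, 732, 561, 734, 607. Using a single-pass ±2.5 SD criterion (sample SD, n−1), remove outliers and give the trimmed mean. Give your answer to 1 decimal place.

618.3 ms

n = 16, ΣRT = 11539, M = 721.188
Σ(x−M)² = 2696238.44; s = √(2696238.44/15) = 423.968
Cutoffs: 721.188 ± 2.5·423.968 → [-338.7, 1781.1]
Outside: 2264 → excluded.
Retained (n=15): Σ = 9275, mean = 9275/15 = 618.333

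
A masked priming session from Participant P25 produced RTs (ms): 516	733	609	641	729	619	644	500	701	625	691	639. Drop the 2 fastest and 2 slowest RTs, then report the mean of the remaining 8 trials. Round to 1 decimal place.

646.1 ms

Sorted: 500, 516, 609, 619, 625, 639, 641, 644, 691, 701, 729, 733
Drop lowest 2 (500, 516) and highest 2 (729, 733)
Remaining (n=8): Σ = 5169, mean = 5169/8 = 646.125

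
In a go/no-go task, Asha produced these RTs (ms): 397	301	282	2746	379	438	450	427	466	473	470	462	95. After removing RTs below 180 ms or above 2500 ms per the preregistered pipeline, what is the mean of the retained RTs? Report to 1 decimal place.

413.2 ms

Excluded: 95, 2746
Retained (n=11): Σ = 4545
Mean = 4545/11 = 413.1818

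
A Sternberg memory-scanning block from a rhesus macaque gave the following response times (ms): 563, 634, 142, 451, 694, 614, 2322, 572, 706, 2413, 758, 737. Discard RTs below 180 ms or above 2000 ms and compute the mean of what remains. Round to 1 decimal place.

636.6 ms

Excluded: 142, 2322, 2413
Retained (n=9): Σ = 5729
Mean = 5729/9 = 636.5556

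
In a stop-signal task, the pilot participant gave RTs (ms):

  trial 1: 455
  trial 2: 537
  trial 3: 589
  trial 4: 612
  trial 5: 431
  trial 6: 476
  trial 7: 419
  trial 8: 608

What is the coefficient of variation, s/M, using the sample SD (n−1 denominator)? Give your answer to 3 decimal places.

0.156

n = 8, Σ = 4127, M = 515.8750
Σ(x−M)² = 45404.875; s = √(45404.875/7) = 80.5383
CV = 80.5383 / 515.8750 = 0.15612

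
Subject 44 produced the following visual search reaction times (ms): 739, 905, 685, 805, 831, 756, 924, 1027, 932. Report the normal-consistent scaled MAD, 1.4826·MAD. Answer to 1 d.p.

136.4 ms

Sorted: 685, 739, 756, 805, 831, 905, 924, 932, 1027 → median = 831
|x − 831| sorted: 0, 26, 74, 75, 92, 93, 101, 146, 196 → MAD = 92
Robust SD ≈ 1.4826 × 92 = 136.399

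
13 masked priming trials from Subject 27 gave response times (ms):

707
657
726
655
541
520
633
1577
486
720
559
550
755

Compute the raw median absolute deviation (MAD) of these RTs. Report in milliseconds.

Sorted: 486, 520, 541, 550, 559, 633, 655, 657, 707, 720, 726, 755, 1577 → median = 655
|x − 655|: 52, 2, 71, 0, 114, 135, 22, 922, 169, 65, 96, 105, 100
Sorted deviations: 0, 2, 22, 52, 65, 71, 96, 100, 105, 114, 135, 169, 922 → MAD = 96

96 ms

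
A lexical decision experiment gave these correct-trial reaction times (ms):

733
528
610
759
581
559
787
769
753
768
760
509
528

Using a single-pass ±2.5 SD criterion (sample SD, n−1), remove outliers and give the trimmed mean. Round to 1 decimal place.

664.9 ms

n = 13, ΣRT = 8644, M = 664.923
Σ(x−M)² = 149728.92; s = √(149728.92/12) = 111.702
Cutoffs: 664.923 ± 2.5·111.702 → [385.7, 944.2]
No RTs fall outside the cutoffs; all 13 retained. Mean = 8644/13 = 664.923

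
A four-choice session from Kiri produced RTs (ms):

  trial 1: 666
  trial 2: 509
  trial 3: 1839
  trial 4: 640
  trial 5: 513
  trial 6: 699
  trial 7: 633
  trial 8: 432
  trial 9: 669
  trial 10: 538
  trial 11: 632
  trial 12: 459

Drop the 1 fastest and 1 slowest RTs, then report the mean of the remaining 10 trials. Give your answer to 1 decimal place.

595.8 ms

Sorted: 432, 459, 509, 513, 538, 632, 633, 640, 666, 669, 699, 1839
Drop lowest 1 (432) and highest 1 (1839)
Remaining (n=10): Σ = 5958, mean = 5958/10 = 595.800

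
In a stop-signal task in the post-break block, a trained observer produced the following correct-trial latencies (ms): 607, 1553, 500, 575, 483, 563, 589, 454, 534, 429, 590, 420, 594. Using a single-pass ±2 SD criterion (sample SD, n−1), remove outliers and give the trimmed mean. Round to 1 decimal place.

528.2 ms

n = 13, ΣRT = 7891, M = 607.000
Σ(x−M)² = 1020874.00; s = √(1020874.00/12) = 291.672
Cutoffs: 607.000 ± 2·291.672 → [23.7, 1190.3]
Outside: 1553 → excluded.
Retained (n=12): Σ = 6338, mean = 6338/12 = 528.167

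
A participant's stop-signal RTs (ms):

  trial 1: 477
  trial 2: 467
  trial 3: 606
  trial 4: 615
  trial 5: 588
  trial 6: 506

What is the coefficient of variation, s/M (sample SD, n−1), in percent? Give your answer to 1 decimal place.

12.4%

n = 6, Σ = 3259, M = 543.1667
Σ(x−M)² = 22678.833; s = √(22678.833/5) = 67.3481
CV = 67.3481 / 543.1667 = 0.12399 = 12.399%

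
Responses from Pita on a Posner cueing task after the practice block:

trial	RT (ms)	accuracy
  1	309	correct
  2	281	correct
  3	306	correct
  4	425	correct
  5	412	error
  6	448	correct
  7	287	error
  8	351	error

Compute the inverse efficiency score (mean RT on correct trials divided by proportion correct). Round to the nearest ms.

566 ms

Correct trials (n=5): 309, 281, 306, 425, 448
Mean correct RT = 1769/5 = 353.8000 ms
Proportion correct = 5/8
IES = 353.8000 / (5/8) = 566.080 ms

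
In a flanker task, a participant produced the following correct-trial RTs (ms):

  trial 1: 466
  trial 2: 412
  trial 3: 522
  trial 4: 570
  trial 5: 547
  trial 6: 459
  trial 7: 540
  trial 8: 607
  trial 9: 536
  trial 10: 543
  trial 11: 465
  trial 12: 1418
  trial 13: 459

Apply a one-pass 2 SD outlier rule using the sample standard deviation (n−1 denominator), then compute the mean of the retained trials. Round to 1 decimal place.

510.5 ms

n = 13, ΣRT = 7544, M = 580.308
Σ(x−M)² = 796156.77; s = √(796156.77/12) = 257.578
Cutoffs: 580.308 ± 2·257.578 → [65.2, 1095.5]
Outside: 1418 → excluded.
Retained (n=12): Σ = 6126, mean = 6126/12 = 510.500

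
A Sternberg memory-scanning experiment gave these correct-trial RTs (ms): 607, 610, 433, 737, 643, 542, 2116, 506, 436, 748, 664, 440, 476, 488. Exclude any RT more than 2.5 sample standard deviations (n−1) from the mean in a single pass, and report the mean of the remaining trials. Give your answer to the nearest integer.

n = 14, ΣRT = 9446, M = 674.714
Σ(x−M)² = 2387376.86; s = √(2387376.86/13) = 428.537
Cutoffs: 674.714 ± 2.5·428.537 → [-396.6, 1746.1]
Outside: 2116 → excluded.
Retained (n=13): Σ = 7330, mean = 7330/13 = 563.846

564 ms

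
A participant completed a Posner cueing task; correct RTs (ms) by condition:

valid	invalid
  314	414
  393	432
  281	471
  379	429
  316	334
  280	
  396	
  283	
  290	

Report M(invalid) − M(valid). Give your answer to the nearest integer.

M(valid) = 2932/9 = 325.778
M(invalid) = 2080/5 = 416.000
Difference = 416.000 − 325.778 = 90.222 ms

90 ms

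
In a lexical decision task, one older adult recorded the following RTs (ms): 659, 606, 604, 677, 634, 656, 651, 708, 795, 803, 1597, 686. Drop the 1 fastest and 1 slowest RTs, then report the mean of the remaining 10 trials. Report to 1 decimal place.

687.5 ms

Sorted: 604, 606, 634, 651, 656, 659, 677, 686, 708, 795, 803, 1597
Drop lowest 1 (604) and highest 1 (1597)
Remaining (n=10): Σ = 6875, mean = 6875/10 = 687.500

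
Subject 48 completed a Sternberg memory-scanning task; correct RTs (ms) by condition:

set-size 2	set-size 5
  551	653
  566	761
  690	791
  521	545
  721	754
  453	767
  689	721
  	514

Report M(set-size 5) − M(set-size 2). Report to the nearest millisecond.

90 ms

M(set-size 2) = 4191/7 = 598.714
M(set-size 5) = 5506/8 = 688.250
Difference = 688.250 − 598.714 = 89.536 ms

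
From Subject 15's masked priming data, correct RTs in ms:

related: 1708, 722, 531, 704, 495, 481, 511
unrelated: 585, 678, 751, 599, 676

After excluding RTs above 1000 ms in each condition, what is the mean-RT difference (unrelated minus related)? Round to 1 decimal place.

83.8 ms

related: exclude 1708
M(related) = 3444/6 = 574.000
M(unrelated) = 3289/5 = 657.800
Difference = 657.800 − 574.000 = 83.800 ms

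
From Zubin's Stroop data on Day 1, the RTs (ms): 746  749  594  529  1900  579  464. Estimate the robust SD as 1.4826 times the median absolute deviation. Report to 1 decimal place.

192.7 ms

Sorted: 464, 529, 579, 594, 746, 749, 1900 → median = 594
|x − 594| sorted: 0, 15, 65, 130, 152, 155, 1306 → MAD = 130
Robust SD ≈ 1.4826 × 130 = 192.738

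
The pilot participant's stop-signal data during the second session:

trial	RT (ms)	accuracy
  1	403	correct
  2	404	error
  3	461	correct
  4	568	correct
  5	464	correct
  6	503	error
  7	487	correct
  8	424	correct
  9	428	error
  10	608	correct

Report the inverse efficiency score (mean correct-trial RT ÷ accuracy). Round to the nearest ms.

Correct trials (n=7): 403, 461, 568, 464, 487, 424, 608
Mean correct RT = 3415/7 = 487.8571 ms
Proportion correct = 7/10
IES = 487.8571 / (7/10) = 696.939 ms

697 ms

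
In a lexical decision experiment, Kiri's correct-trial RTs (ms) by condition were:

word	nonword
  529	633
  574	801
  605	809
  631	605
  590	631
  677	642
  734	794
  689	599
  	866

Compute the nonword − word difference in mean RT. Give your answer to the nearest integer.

M(word) = 5029/8 = 628.625
M(nonword) = 6380/9 = 708.889
Difference = 708.889 − 628.625 = 80.264 ms

80 ms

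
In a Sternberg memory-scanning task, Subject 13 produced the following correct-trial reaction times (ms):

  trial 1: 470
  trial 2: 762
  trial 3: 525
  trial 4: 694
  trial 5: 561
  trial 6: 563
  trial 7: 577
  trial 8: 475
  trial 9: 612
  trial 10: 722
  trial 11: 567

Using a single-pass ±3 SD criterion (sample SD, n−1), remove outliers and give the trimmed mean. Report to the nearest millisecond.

n = 11, ΣRT = 6528, M = 593.455
Σ(x−M)² = 92294.73; s = √(92294.73/10) = 96.070
Cutoffs: 593.455 ± 3·96.070 → [305.2, 881.7]
No RTs fall outside the cutoffs; all 11 retained. Mean = 6528/11 = 593.455

593 ms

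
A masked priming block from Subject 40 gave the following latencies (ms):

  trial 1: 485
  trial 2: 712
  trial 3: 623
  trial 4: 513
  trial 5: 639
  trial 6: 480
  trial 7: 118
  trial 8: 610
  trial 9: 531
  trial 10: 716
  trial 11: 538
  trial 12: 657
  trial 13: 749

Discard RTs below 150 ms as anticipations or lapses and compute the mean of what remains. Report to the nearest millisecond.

604 ms

Excluded: 118
Retained (n=12): Σ = 7253
Mean = 7253/12 = 604.4167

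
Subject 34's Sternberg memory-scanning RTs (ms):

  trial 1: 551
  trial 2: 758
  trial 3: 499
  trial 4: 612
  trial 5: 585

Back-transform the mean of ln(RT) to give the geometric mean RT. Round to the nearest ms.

ln(RT): 6.3117, 6.6307, 6.2126, 6.4167, 6.3716
Mean ln(RT) = 31.9434/5 = 6.38867
Geometric mean = exp(6.38867) = 595.07 ms

595 ms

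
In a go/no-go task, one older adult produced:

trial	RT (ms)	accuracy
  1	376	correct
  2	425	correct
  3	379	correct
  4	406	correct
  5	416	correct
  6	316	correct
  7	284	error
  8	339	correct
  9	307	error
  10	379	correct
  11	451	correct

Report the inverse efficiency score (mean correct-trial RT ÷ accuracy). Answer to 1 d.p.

473.5 ms

Correct trials (n=9): 376, 425, 379, 406, 416, 316, 339, 379, 451
Mean correct RT = 3487/9 = 387.4444 ms
Proportion correct = 9/11
IES = 387.4444 / (9/11) = 473.543 ms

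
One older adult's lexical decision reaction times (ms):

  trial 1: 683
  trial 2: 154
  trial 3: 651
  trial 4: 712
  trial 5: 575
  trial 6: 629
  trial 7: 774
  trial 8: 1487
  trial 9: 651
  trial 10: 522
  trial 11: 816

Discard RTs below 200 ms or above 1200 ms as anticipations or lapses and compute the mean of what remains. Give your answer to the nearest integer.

668 ms

Excluded: 154, 1487
Retained (n=9): Σ = 6013
Mean = 6013/9 = 668.1111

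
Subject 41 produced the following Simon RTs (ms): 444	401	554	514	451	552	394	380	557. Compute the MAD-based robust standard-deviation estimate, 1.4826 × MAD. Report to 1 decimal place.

Sorted: 380, 394, 401, 444, 451, 514, 552, 554, 557 → median = 451
|x − 451| sorted: 0, 7, 50, 57, 63, 71, 101, 103, 106 → MAD = 63
Robust SD ≈ 1.4826 × 63 = 93.404

93.4 ms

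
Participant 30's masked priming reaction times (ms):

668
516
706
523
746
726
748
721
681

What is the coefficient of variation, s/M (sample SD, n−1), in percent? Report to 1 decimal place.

n = 9, Σ = 6035, M = 670.5556
Σ(x−M)² = 64340.222; s = √(64340.222/8) = 89.6801
CV = 89.6801 / 670.5556 = 0.13374 = 13.374%

13.4%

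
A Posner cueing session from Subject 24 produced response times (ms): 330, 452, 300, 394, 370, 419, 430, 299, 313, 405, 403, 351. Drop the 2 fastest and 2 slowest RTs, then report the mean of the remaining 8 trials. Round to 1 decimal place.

Sorted: 299, 300, 313, 330, 351, 370, 394, 403, 405, 419, 430, 452
Drop lowest 2 (299, 300) and highest 2 (430, 452)
Remaining (n=8): Σ = 2985, mean = 2985/8 = 373.125

373.1 ms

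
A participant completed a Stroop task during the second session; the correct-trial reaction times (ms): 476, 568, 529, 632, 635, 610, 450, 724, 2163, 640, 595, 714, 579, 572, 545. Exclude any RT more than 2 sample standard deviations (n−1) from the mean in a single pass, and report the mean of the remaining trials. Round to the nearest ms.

n = 15, ΣRT = 10432, M = 695.467
Σ(x−M)² = 2386797.73; s = √(2386797.73/14) = 412.899
Cutoffs: 695.467 ± 2·412.899 → [-130.3, 1521.3]
Outside: 2163 → excluded.
Retained (n=14): Σ = 8269, mean = 8269/14 = 590.643

591 ms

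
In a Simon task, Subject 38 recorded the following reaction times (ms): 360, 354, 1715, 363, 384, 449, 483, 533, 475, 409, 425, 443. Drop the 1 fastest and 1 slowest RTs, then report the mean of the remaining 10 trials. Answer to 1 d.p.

432.4 ms

Sorted: 354, 360, 363, 384, 409, 425, 443, 449, 475, 483, 533, 1715
Drop lowest 1 (354) and highest 1 (1715)
Remaining (n=10): Σ = 4324, mean = 4324/10 = 432.400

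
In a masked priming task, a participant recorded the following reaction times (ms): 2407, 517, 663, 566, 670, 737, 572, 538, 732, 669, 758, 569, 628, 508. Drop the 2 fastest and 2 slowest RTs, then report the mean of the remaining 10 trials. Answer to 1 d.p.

634.4 ms

Sorted: 508, 517, 538, 566, 569, 572, 628, 663, 669, 670, 732, 737, 758, 2407
Drop lowest 2 (508, 517) and highest 2 (758, 2407)
Remaining (n=10): Σ = 6344, mean = 6344/10 = 634.400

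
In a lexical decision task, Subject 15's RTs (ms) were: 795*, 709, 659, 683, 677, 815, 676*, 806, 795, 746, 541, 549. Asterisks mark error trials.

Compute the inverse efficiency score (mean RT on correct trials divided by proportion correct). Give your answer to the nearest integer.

838 ms

Correct trials (n=10): 709, 659, 683, 677, 815, 806, 795, 746, 541, 549
Mean correct RT = 6980/10 = 698.0000 ms
Proportion correct = 10/12
IES = 698.0000 / (10/12) = 837.600 ms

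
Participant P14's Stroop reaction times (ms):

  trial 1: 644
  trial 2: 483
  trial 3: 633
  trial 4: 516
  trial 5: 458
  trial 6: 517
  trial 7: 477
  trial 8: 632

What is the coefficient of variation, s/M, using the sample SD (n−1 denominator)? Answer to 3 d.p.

n = 8, Σ = 4360, M = 545.0000
Σ(x−M)² = 42776.000; s = √(42776.000/7) = 78.1720
CV = 78.1720 / 545.0000 = 0.14343

0.143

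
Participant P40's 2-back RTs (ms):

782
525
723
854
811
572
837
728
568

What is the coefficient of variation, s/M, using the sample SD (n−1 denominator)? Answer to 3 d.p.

n = 9, Σ = 6400, M = 711.1111
Σ(x−M)² = 126164.889; s = √(126164.889/8) = 125.5811
CV = 125.5811 / 711.1111 = 0.17660

0.177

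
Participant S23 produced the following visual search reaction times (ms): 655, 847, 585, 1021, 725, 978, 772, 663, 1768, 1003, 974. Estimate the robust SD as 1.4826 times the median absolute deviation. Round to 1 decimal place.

231.3 ms

Sorted: 585, 655, 663, 725, 772, 847, 974, 978, 1003, 1021, 1768 → median = 847
|x − 847| sorted: 0, 75, 122, 127, 131, 156, 174, 184, 192, 262, 921 → MAD = 156
Robust SD ≈ 1.4826 × 156 = 231.286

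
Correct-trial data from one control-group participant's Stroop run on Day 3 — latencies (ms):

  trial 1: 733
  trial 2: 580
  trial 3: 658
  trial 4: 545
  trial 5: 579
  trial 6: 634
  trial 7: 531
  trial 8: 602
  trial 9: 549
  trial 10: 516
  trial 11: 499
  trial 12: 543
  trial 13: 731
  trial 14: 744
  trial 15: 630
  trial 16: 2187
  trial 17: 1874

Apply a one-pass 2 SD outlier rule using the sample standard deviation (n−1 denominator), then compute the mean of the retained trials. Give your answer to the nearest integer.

605 ms

n = 17, ΣRT = 13135, M = 772.647
Σ(x−M)² = 3727669.88; s = √(3727669.88/16) = 482.679
Cutoffs: 772.647 ± 2·482.679 → [-192.7, 1738.0]
Outside: 1874, 2187 → excluded.
Retained (n=15): Σ = 9074, mean = 9074/15 = 604.933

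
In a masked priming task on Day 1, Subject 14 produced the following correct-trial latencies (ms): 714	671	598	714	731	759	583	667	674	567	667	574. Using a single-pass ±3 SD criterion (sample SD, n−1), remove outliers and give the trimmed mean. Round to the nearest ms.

n = 12, ΣRT = 7919, M = 659.917
Σ(x−M)² = 46906.92; s = √(46906.92/11) = 65.301
Cutoffs: 659.917 ± 3·65.301 → [464.0, 855.8]
No RTs fall outside the cutoffs; all 12 retained. Mean = 7919/12 = 659.917

660 ms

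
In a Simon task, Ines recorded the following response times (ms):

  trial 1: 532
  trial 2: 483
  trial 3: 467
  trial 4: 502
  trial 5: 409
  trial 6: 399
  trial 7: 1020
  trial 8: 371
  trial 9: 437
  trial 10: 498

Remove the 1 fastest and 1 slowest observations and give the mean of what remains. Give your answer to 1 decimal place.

Sorted: 371, 399, 409, 437, 467, 483, 498, 502, 532, 1020
Drop lowest 1 (371) and highest 1 (1020)
Remaining (n=8): Σ = 3727, mean = 3727/8 = 465.875

465.9 ms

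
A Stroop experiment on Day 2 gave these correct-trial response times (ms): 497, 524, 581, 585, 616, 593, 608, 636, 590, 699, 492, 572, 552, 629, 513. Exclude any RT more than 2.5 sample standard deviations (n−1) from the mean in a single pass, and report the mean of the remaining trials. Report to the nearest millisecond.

n = 15, ΣRT = 8687, M = 579.133
Σ(x−M)² = 45167.73; s = √(45167.73/14) = 56.800
Cutoffs: 579.133 ± 2.5·56.800 → [437.1, 721.1]
No RTs fall outside the cutoffs; all 15 retained. Mean = 8687/15 = 579.133

579 ms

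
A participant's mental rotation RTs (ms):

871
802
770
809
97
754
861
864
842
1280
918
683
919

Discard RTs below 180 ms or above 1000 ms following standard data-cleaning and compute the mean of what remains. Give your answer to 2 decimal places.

826.64 ms

Excluded: 97, 1280
Retained (n=11): Σ = 9093
Mean = 9093/11 = 826.6364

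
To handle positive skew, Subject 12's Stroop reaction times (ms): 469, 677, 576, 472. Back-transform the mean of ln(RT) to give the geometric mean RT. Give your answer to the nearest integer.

ln(RT): 6.1506, 6.5177, 6.3561, 6.1570
Mean ln(RT) = 25.1814/4 = 6.29534
Geometric mean = exp(6.29534) = 542.04 ms

542 ms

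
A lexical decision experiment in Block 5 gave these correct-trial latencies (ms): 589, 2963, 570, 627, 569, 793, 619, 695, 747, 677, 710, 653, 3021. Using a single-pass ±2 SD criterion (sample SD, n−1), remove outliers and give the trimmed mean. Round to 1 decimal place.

659.0 ms

n = 13, ΣRT = 13233, M = 1017.923
Σ(x−M)² = 9266226.92; s = √(9266226.92/12) = 878.741
Cutoffs: 1017.923 ± 2·878.741 → [-739.6, 2775.4]
Outside: 2963, 3021 → excluded.
Retained (n=11): Σ = 7249, mean = 7249/11 = 659.000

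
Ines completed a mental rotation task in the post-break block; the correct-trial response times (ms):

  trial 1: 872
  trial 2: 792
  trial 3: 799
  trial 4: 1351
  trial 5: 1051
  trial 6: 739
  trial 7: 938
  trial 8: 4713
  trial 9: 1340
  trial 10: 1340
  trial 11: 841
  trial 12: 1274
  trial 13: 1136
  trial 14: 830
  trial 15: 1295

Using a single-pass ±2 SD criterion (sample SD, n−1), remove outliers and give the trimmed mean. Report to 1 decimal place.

1042.7 ms

n = 15, ΣRT = 19311, M = 1287.400
Σ(x−M)² = 13311181.60; s = √(13311181.60/14) = 975.089
Cutoffs: 1287.400 ± 2·975.089 → [-662.8, 3237.6]
Outside: 4713 → excluded.
Retained (n=14): Σ = 14598, mean = 14598/14 = 1042.714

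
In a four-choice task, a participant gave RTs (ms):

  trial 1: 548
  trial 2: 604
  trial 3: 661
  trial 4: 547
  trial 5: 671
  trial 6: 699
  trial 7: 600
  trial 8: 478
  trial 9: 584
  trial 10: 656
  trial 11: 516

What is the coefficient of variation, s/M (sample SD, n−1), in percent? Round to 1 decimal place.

n = 11, Σ = 6564, M = 596.7273
Σ(x−M)² = 49306.182; s = √(49306.182/10) = 70.2184
CV = 70.2184 / 596.7273 = 0.11767 = 11.767%

11.8%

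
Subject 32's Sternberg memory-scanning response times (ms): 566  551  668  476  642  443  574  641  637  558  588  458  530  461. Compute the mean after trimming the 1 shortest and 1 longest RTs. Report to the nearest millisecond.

Sorted: 443, 458, 461, 476, 530, 551, 558, 566, 574, 588, 637, 641, 642, 668
Drop lowest 1 (443) and highest 1 (668)
Remaining (n=12): Σ = 6682, mean = 6682/12 = 556.833

557 ms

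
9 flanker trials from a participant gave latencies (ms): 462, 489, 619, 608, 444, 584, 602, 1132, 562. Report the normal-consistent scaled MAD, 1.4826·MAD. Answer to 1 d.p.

51.9 ms

Sorted: 444, 462, 489, 562, 584, 602, 608, 619, 1132 → median = 584
|x − 584| sorted: 0, 18, 22, 24, 35, 95, 122, 140, 548 → MAD = 35
Robust SD ≈ 1.4826 × 35 = 51.891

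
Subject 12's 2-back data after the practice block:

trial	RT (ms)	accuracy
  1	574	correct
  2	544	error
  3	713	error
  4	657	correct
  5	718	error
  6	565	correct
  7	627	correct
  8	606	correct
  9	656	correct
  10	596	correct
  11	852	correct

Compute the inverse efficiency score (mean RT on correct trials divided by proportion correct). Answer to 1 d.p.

Correct trials (n=8): 574, 657, 565, 627, 606, 656, 596, 852
Mean correct RT = 5133/8 = 641.6250 ms
Proportion correct = 8/11
IES = 641.6250 / (8/11) = 882.234 ms

882.2 ms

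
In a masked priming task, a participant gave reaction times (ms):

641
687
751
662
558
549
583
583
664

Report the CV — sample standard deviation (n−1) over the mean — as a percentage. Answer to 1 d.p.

n = 9, Σ = 5678, M = 630.8889
Σ(x−M)² = 36346.889; s = √(36346.889/8) = 67.4045
CV = 67.4045 / 630.8889 = 0.10684 = 10.684%

10.7%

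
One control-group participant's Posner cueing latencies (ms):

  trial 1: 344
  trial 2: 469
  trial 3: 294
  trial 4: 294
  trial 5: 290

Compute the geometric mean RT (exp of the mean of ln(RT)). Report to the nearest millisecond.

ln(RT): 5.8406, 6.1506, 5.6836, 5.6836, 5.6699
Mean ln(RT) = 29.0283/5 = 5.80566
Geometric mean = exp(5.80566) = 332.17 ms

332 ms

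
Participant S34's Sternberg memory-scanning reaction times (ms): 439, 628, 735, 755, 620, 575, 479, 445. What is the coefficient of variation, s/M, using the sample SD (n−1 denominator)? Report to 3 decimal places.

0.211

n = 8, Σ = 4676, M = 584.5000
Σ(x−M)² = 106724.000; s = √(106724.000/7) = 123.4759
CV = 123.4759 / 584.5000 = 0.21125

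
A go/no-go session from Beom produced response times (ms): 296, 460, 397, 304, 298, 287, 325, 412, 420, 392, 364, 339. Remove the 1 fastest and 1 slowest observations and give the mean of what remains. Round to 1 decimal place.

Sorted: 287, 296, 298, 304, 325, 339, 364, 392, 397, 412, 420, 460
Drop lowest 1 (287) and highest 1 (460)
Remaining (n=10): Σ = 3547, mean = 3547/10 = 354.700

354.7 ms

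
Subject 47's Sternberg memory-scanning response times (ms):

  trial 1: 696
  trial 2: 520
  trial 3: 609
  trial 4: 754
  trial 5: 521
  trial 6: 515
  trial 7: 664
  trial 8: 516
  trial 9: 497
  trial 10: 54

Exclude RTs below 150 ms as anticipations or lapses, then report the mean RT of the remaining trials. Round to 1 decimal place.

588.0 ms

Excluded: 54
Retained (n=9): Σ = 5292
Mean = 5292/9 = 588.0000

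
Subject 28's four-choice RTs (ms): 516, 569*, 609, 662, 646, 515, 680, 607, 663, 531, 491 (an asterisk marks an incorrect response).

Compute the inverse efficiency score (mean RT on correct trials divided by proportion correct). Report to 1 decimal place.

Correct trials (n=10): 516, 609, 662, 646, 515, 680, 607, 663, 531, 491
Mean correct RT = 5920/10 = 592.0000 ms
Proportion correct = 10/11
IES = 592.0000 / (10/11) = 651.200 ms

651.2 ms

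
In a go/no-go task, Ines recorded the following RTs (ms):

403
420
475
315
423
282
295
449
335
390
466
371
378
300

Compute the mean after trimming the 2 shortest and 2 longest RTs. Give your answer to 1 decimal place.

378.4 ms

Sorted: 282, 295, 300, 315, 335, 371, 378, 390, 403, 420, 423, 449, 466, 475
Drop lowest 2 (282, 295) and highest 2 (466, 475)
Remaining (n=10): Σ = 3784, mean = 3784/10 = 378.400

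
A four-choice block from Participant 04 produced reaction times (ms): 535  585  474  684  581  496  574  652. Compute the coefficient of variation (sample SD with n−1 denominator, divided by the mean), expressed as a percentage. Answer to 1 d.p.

12.5%

n = 8, Σ = 4581, M = 572.6250
Σ(x−M)² = 35943.875; s = √(35943.875/7) = 71.6578
CV = 71.6578 / 572.6250 = 0.12514 = 12.514%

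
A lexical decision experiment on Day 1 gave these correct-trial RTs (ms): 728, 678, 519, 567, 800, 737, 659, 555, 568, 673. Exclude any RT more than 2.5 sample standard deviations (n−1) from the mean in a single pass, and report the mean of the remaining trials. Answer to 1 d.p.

648.4 ms

n = 10, ΣRT = 6484, M = 648.400
Σ(x−M)² = 77320.40; s = √(77320.40/9) = 92.688
Cutoffs: 648.400 ± 2.5·92.688 → [416.7, 880.1]
No RTs fall outside the cutoffs; all 10 retained. Mean = 6484/10 = 648.400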